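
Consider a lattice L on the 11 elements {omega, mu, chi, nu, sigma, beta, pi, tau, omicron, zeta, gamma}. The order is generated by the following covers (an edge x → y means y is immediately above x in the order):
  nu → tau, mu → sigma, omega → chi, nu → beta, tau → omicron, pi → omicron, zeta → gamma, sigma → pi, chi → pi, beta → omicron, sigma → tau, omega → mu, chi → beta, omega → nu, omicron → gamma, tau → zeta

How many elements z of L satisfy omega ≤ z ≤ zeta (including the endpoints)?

6

The interval [omega, zeta] = {mu, nu, omega, sigma, tau, zeta}, which has 6 elements.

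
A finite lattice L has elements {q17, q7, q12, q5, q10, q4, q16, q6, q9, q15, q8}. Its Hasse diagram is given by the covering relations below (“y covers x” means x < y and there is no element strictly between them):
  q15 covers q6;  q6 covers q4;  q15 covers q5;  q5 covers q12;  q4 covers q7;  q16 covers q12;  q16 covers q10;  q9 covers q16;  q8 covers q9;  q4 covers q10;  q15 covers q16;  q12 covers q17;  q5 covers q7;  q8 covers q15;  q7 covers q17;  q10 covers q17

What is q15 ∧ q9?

q16

Common lower bounds of {q15, q9}: q10, q12, q16, q17.
The greatest among these is q16.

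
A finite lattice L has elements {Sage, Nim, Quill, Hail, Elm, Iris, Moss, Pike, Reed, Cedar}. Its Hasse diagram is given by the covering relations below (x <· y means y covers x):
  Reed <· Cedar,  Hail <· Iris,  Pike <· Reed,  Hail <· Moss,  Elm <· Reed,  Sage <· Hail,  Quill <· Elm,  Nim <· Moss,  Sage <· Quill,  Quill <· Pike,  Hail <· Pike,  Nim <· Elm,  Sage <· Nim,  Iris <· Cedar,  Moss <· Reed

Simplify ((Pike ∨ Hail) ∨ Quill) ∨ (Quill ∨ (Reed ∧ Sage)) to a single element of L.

Pike ∨ Hail = Pike
Pike ∨ Quill = Pike
Reed ∧ Sage = Sage
Quill ∨ Sage = Quill
Pike ∨ Quill = Pike

Pike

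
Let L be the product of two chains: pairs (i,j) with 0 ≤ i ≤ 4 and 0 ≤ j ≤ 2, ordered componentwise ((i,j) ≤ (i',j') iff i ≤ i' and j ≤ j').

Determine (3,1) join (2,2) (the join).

(3,2)

In a product of chains, the join is componentwise max, giving (3,2).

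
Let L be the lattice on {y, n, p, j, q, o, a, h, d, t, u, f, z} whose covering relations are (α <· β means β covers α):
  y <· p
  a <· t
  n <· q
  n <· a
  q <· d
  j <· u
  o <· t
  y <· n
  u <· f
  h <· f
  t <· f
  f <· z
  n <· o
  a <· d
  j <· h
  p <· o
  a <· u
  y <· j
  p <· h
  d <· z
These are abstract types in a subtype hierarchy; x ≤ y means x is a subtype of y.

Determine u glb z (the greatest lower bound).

u

Common lower bounds of {u, z}: a, j, n, u, y.
The greatest among these is u.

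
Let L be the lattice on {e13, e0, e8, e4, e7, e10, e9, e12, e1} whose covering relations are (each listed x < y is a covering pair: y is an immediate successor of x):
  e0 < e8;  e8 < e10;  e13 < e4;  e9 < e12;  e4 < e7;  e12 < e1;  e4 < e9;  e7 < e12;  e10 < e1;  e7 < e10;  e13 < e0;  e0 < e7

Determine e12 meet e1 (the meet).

e12

Common lower bounds of {e12, e1}: e0, e12, e13, e4, e7, e9.
The greatest among these is e12.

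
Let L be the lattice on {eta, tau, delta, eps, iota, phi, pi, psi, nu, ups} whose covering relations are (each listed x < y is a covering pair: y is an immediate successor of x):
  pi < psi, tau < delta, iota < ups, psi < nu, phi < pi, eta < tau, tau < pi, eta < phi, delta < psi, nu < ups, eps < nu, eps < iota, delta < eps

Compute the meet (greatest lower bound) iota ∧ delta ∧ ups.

delta

Common lower bounds of {iota, delta, ups}: delta, eta, tau.
The greatest among these is delta.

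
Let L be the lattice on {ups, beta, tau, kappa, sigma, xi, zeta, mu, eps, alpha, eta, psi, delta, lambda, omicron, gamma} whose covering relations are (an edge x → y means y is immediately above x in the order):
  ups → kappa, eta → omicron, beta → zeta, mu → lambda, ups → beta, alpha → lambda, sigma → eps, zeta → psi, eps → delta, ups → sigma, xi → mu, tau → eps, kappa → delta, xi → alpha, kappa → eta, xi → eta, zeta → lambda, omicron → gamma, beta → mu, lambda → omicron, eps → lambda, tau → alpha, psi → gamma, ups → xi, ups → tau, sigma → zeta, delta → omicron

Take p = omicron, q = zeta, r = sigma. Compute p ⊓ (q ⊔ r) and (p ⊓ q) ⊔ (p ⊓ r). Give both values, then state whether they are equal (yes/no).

q ⊔ r = zeta, so p ⊓ (q ⊔ r) = omicron ⊓ zeta = zeta.
p ⊓ q = zeta and p ⊓ r = sigma, so (p ⊓ q) ⊔ (p ⊓ r) = zeta ⊔ sigma = zeta.
Equal: yes.

zeta; zeta; yes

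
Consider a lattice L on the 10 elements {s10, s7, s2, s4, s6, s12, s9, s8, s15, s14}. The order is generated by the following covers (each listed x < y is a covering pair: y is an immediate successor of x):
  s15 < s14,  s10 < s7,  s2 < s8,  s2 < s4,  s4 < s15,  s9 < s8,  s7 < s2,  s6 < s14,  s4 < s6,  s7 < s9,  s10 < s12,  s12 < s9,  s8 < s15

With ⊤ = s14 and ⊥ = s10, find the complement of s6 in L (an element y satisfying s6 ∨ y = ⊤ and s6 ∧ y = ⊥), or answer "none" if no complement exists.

Need y with s6 ∨ y = s14 and s6 ∧ y = s10.
Checking each element gives: s12.

s12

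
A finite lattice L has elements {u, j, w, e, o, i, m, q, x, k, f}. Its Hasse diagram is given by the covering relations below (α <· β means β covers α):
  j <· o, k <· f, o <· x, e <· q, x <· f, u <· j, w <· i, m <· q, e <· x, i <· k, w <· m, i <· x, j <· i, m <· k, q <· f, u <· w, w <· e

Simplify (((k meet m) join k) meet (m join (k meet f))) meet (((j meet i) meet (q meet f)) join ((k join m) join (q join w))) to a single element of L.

k

k ∧ m = m
m ∨ k = k
k ∧ f = k
m ∨ k = k
k ∧ k = k
j ∧ i = j
q ∧ f = q
j ∧ q = u
k ∨ m = k
q ∨ w = q
k ∨ q = f
u ∨ f = f
k ∧ f = k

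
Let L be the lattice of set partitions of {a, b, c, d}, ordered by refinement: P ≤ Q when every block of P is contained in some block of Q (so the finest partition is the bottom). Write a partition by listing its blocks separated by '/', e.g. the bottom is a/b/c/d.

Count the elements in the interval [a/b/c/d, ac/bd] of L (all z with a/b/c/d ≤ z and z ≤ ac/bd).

The interval [a/b/c/d, ac/bd] = {a/b/c/d, a/bd/c, ac/b/d, ac/bd}, which has 4 elements.

4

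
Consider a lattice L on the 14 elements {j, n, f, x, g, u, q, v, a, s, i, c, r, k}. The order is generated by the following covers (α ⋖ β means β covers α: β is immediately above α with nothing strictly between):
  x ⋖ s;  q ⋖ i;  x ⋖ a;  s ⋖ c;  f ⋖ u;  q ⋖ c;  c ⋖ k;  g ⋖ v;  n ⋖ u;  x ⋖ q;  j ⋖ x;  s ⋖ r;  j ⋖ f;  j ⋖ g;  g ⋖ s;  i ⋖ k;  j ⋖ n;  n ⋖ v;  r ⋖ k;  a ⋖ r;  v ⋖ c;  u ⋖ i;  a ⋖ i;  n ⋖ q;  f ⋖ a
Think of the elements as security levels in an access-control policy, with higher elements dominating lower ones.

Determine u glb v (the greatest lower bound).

n

Common lower bounds of {u, v}: j, n.
The greatest among these is n.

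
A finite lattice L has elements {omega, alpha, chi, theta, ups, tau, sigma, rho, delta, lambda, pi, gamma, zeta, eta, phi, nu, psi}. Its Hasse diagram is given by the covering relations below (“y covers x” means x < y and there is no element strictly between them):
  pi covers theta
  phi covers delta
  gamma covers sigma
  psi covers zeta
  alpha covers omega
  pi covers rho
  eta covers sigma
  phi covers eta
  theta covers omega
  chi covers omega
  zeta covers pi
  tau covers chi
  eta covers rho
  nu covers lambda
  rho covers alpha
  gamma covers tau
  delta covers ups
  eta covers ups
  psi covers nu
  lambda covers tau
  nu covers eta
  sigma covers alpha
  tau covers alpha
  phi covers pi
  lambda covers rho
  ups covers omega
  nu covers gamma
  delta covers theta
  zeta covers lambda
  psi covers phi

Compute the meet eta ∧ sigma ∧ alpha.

Common lower bounds of {eta, sigma, alpha}: alpha, omega.
The greatest among these is alpha.

alpha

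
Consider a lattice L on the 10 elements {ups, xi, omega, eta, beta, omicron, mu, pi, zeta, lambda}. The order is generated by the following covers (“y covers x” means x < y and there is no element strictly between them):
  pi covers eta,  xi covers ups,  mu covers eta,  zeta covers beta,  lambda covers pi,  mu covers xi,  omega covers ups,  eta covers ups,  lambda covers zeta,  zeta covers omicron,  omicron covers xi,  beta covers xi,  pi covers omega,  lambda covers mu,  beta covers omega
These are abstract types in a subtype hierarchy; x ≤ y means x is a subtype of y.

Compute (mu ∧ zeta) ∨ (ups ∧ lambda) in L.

xi

mu ∧ zeta = xi
ups ∧ lambda = ups
xi ∨ ups = xi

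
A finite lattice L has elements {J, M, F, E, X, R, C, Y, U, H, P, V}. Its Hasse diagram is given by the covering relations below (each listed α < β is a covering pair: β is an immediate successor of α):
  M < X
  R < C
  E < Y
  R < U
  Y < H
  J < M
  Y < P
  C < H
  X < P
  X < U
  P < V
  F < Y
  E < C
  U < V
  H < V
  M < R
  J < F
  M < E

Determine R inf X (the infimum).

M

Common lower bounds of {R, X}: J, M.
The greatest among these is M.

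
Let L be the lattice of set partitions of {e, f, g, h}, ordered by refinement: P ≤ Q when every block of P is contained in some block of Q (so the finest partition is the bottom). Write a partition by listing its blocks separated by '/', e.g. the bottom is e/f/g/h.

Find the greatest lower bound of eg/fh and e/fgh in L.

The meet (common refinement) of eg/fh and e/fgh intersects blocks pairwise, giving e/fh/g.

e/fh/g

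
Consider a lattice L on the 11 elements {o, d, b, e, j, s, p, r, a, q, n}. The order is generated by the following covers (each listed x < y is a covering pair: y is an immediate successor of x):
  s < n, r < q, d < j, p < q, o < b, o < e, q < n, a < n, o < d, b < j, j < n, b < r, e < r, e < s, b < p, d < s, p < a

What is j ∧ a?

b

Common lower bounds of {j, a}: b, o.
The greatest among these is b.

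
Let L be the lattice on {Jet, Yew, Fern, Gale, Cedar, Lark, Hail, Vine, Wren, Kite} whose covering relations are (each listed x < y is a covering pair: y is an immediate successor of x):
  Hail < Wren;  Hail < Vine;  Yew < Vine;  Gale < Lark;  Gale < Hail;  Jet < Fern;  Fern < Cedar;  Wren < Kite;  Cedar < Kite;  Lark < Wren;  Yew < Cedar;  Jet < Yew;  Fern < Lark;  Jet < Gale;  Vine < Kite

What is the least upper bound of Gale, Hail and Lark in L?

Wren

Common upper bounds of {Gale, Hail, Lark}: Kite, Wren.
The least among these is Wren.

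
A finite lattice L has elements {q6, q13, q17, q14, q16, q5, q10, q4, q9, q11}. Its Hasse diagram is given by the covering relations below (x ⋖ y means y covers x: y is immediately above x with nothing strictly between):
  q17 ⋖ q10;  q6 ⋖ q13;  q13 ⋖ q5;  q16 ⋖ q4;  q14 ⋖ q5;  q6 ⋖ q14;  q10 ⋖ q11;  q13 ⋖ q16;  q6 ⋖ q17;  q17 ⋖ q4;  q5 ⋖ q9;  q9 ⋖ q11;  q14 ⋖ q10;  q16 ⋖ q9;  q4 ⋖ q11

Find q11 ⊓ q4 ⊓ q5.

Common lower bounds of {q11, q4, q5}: q13, q6.
The greatest among these is q13.

q13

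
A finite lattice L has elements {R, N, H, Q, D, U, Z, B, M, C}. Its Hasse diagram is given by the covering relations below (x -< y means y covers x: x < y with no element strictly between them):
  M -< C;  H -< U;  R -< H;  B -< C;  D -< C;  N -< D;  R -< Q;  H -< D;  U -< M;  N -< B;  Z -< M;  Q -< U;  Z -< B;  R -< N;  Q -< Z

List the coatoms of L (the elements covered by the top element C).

The coatoms are exactly the elements covered by C: B, D, M.

B, D, M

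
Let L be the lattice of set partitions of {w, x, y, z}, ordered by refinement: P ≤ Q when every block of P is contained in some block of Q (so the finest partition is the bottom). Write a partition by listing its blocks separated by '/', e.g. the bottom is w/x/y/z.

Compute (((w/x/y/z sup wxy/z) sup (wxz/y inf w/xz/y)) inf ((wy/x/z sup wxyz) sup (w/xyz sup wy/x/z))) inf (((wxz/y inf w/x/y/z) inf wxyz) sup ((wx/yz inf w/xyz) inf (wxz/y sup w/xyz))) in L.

w/x/y/z ∨ wxy/z = wxy/z
wxz/y ∧ w/xz/y = w/xz/y
wxy/z ∨ w/xz/y = wxyz
wy/x/z ∨ wxyz = wxyz
w/xyz ∨ wy/x/z = wxyz
wxyz ∨ wxyz = wxyz
wxyz ∧ wxyz = wxyz
wxz/y ∧ w/x/y/z = w/x/y/z
w/x/y/z ∧ wxyz = w/x/y/z
wx/yz ∧ w/xyz = w/x/yz
wxz/y ∨ w/xyz = wxyz
w/x/yz ∧ wxyz = w/x/yz
w/x/y/z ∨ w/x/yz = w/x/yz
wxyz ∧ w/x/yz = w/x/yz

w/x/yz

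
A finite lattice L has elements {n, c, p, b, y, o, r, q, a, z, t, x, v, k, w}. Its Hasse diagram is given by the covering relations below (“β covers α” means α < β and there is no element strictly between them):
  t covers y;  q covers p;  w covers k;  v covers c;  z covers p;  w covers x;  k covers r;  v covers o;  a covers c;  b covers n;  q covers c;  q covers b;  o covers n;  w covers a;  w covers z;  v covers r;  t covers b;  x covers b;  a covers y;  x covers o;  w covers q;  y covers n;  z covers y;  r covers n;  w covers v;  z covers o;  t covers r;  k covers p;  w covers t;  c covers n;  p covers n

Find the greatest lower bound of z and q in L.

Common lower bounds of {z, q}: n, p.
The greatest among these is p.

p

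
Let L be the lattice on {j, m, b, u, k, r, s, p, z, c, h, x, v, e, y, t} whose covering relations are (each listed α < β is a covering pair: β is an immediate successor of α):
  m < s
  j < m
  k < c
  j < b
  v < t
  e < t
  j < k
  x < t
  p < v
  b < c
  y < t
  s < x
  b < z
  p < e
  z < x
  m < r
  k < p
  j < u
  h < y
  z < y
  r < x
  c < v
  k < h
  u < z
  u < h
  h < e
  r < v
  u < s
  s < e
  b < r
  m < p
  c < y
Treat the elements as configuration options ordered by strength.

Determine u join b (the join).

Common upper bounds of {u, b}: t, x, y, z.
The least among these is z.

z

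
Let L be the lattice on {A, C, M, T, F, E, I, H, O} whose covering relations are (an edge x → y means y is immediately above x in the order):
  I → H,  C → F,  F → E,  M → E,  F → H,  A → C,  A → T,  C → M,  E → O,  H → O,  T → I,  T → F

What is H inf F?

Common lower bounds of {H, F}: A, C, F, T.
The greatest among these is F.

F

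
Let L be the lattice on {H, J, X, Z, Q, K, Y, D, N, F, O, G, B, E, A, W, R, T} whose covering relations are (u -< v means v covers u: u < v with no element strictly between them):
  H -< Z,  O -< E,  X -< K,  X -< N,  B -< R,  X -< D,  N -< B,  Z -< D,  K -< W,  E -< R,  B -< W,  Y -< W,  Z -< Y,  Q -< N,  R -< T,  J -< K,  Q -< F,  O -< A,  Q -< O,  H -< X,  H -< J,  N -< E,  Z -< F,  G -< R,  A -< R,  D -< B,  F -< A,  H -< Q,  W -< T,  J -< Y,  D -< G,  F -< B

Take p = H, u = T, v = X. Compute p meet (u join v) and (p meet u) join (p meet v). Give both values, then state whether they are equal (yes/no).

H; H; yes

u join v = T, so p meet (u join v) = H meet T = H.
p meet u = H and p meet v = H, so (p meet u) join (p meet v) = H join H = H.
Equal: yes.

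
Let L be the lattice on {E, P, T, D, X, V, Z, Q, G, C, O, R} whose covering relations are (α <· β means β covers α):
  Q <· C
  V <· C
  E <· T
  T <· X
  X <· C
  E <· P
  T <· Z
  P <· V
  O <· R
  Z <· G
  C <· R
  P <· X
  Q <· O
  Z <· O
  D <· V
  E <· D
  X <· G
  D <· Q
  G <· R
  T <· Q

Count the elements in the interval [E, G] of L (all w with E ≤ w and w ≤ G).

6

The interval [E, G] = {E, G, P, T, X, Z}, which has 6 elements.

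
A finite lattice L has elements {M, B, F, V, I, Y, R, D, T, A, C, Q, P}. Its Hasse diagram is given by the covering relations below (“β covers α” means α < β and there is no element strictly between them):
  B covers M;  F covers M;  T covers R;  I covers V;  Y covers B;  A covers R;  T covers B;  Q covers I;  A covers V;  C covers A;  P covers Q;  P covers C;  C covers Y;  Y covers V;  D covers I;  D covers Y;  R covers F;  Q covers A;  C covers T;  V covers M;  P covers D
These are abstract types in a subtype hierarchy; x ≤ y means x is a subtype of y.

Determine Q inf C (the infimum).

A

Common lower bounds of {Q, C}: A, F, M, R, V.
The greatest among these is A.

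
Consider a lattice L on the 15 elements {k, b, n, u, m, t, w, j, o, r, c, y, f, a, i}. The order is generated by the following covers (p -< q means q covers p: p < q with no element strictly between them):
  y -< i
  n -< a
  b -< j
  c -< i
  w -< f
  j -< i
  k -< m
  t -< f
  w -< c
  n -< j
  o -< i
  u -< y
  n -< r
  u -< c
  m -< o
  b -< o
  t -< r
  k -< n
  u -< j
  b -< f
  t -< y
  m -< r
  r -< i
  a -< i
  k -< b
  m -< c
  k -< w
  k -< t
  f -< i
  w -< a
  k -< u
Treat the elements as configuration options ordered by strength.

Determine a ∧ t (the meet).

k

Common lower bounds of {a, t}: k.
The greatest among these is k.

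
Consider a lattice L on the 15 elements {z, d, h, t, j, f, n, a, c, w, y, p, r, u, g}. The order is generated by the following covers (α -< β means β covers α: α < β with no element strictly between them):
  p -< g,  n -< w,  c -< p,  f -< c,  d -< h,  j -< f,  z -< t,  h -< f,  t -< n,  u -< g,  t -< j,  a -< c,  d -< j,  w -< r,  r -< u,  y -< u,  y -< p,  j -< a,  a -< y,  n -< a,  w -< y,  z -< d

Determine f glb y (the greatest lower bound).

j

Common lower bounds of {f, y}: d, j, t, z.
The greatest among these is j.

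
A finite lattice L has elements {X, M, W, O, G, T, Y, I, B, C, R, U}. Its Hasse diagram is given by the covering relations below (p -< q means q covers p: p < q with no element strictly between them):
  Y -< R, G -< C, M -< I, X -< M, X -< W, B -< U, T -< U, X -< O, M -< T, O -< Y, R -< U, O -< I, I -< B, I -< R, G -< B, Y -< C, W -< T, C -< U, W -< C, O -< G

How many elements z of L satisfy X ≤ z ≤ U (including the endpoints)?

12

The interval [X, U] = {B, C, G, I, M, O, R, T, U, W, X, Y}, which has 12 elements.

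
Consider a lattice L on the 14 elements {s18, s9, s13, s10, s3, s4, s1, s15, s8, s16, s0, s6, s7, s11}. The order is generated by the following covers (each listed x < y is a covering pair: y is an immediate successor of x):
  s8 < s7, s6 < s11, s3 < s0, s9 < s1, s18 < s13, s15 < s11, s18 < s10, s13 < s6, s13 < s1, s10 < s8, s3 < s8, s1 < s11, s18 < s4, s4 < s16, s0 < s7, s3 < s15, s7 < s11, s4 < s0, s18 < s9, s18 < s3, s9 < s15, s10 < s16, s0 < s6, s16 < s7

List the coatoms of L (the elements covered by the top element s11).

s1, s15, s6, s7

The coatoms are exactly the elements covered by s11: s1, s15, s6, s7.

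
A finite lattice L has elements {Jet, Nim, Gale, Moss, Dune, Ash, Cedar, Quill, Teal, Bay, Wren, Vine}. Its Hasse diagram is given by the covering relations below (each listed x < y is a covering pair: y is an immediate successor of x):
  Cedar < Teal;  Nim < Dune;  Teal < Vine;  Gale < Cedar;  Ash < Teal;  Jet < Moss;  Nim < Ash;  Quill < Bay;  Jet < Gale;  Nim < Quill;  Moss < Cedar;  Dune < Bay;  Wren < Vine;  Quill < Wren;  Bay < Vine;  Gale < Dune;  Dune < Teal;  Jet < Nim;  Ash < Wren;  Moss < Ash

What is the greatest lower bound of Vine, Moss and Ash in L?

Moss

Common lower bounds of {Vine, Moss, Ash}: Jet, Moss.
The greatest among these is Moss.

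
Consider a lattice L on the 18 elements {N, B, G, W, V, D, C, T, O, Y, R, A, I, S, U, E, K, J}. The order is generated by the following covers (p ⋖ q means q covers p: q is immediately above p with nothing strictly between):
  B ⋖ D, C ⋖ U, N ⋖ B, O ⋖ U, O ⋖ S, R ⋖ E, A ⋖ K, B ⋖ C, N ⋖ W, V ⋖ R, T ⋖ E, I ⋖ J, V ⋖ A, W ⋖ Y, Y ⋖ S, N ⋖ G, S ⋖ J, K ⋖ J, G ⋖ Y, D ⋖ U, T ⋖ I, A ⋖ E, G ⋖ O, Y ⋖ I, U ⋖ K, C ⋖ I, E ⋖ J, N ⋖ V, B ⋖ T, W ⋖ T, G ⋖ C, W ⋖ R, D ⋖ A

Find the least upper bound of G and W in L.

Common upper bounds of {G, W}: I, J, S, Y.
The least among these is Y.

Y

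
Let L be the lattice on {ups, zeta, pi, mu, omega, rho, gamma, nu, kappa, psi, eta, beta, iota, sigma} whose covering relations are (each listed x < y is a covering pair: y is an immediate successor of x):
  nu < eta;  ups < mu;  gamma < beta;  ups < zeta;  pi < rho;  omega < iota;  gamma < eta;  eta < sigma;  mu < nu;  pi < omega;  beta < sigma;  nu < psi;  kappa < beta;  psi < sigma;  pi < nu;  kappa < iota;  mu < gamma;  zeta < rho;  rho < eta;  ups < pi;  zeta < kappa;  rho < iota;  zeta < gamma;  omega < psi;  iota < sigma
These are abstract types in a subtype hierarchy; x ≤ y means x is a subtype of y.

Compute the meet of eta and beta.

gamma

Common lower bounds of {eta, beta}: gamma, mu, ups, zeta.
The greatest among these is gamma.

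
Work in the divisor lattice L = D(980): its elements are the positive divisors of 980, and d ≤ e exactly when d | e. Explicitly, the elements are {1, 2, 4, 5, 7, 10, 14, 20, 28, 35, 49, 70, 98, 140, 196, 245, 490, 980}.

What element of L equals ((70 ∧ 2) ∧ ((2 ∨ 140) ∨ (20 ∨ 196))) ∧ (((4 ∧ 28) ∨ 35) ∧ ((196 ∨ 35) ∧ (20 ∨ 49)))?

70 ∧ 2 = 2
2 ∨ 140 = 140
20 ∨ 196 = 980
140 ∨ 980 = 980
2 ∧ 980 = 2
4 ∧ 28 = 4
4 ∨ 35 = 140
196 ∨ 35 = 980
20 ∨ 49 = 980
980 ∧ 980 = 980
140 ∧ 980 = 140
2 ∧ 140 = 2

2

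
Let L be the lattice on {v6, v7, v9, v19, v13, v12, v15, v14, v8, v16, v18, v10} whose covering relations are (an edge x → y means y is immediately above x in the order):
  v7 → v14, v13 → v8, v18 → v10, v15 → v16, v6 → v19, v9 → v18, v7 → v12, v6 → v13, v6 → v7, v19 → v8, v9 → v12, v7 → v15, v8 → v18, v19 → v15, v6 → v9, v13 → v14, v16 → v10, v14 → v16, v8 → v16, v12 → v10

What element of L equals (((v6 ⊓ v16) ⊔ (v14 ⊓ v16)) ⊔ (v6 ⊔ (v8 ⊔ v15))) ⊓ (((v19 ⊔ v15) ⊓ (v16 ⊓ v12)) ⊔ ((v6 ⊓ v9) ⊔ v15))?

v6 ∧ v16 = v6
v14 ∧ v16 = v14
v6 ∨ v14 = v14
v8 ∨ v15 = v16
v6 ∨ v16 = v16
v14 ∨ v16 = v16
v19 ∨ v15 = v15
v16 ∧ v12 = v7
v15 ∧ v7 = v7
v6 ∧ v9 = v6
v6 ∨ v15 = v15
v7 ∨ v15 = v15
v16 ∧ v15 = v15

v15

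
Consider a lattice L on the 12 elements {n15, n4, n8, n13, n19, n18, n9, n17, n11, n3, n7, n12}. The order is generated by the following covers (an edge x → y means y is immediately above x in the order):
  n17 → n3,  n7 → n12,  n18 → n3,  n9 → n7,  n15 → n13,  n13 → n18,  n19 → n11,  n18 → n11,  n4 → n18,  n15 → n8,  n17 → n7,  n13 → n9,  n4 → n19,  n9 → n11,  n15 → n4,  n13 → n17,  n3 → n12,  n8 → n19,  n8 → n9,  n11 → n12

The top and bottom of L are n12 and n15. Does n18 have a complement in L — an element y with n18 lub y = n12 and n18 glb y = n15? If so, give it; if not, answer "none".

For every candidate y, either n18 ∨ y ≠ n12 or n18 ∧ y ≠ n15; no complement exists.

none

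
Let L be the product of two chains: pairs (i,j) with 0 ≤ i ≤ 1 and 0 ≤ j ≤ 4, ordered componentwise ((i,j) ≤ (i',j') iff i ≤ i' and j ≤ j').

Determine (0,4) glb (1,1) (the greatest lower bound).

(0,1)

In a product of chains, the meet is componentwise min, giving (0,1).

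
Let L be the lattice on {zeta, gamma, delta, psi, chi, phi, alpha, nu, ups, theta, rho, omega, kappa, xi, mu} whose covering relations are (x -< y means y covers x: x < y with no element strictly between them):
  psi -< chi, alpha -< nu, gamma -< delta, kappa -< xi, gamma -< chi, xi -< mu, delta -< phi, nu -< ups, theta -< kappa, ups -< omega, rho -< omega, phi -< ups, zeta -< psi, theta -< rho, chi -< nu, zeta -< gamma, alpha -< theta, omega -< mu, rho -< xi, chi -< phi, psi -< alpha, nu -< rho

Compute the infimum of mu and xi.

Common lower bounds of {mu, xi}: alpha, chi, gamma, kappa, nu, psi, rho, theta, xi, zeta.
The greatest among these is xi.

xi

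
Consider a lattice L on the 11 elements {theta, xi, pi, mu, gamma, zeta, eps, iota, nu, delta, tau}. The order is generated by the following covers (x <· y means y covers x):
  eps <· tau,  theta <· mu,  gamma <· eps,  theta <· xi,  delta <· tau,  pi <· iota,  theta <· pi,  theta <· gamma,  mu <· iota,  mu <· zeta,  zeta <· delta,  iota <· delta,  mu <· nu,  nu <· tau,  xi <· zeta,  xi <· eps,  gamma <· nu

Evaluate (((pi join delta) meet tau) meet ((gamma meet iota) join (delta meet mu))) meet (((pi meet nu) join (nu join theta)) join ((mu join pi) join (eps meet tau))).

mu

pi ∨ delta = delta
delta ∧ tau = delta
gamma ∧ iota = theta
delta ∧ mu = mu
theta ∨ mu = mu
delta ∧ mu = mu
pi ∧ nu = theta
nu ∨ theta = nu
theta ∨ nu = nu
mu ∨ pi = iota
eps ∧ tau = eps
iota ∨ eps = tau
nu ∨ tau = tau
mu ∧ tau = mu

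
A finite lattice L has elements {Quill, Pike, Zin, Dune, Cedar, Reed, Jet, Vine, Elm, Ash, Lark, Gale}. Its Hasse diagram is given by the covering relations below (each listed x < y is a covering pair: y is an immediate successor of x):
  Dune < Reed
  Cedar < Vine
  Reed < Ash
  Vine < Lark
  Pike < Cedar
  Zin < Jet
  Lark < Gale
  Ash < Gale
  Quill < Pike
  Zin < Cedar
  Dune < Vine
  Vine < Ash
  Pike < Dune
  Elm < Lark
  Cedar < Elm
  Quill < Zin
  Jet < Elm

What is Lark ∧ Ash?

Vine

Common lower bounds of {Lark, Ash}: Cedar, Dune, Pike, Quill, Vine, Zin.
The greatest among these is Vine.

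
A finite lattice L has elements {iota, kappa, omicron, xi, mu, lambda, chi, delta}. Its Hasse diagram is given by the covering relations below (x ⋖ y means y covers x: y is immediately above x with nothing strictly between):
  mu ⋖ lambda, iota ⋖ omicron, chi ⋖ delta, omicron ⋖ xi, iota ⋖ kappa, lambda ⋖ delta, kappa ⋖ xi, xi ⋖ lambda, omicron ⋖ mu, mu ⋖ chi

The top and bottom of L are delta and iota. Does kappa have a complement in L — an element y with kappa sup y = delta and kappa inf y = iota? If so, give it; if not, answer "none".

Need y with kappa ∨ y = delta and kappa ∧ y = iota.
Checking each element gives: chi.

chi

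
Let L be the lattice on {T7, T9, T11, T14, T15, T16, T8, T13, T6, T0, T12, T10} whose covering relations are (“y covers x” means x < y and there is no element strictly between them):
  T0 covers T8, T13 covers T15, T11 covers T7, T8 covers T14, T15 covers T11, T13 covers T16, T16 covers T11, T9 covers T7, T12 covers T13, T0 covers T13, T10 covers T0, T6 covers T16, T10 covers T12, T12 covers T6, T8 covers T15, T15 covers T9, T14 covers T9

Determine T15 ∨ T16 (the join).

Common upper bounds of {T15, T16}: T0, T10, T12, T13.
The least among these is T13.

T13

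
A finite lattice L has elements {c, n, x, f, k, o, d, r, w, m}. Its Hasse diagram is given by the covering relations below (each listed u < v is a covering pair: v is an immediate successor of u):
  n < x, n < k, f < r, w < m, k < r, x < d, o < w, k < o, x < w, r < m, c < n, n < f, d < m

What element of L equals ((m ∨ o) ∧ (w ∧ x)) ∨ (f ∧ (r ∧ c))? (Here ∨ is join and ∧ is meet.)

m ∨ o = m
w ∧ x = x
m ∧ x = x
r ∧ c = c
f ∧ c = c
x ∨ c = x

x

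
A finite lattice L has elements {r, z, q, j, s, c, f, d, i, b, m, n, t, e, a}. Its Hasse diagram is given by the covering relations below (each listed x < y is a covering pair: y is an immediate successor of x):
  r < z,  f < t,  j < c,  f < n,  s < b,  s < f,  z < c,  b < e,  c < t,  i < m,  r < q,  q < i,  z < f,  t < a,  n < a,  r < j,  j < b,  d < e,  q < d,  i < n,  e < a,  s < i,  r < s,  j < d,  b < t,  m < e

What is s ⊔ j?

Common upper bounds of {s, j}: a, b, e, t.
The least among these is b.

b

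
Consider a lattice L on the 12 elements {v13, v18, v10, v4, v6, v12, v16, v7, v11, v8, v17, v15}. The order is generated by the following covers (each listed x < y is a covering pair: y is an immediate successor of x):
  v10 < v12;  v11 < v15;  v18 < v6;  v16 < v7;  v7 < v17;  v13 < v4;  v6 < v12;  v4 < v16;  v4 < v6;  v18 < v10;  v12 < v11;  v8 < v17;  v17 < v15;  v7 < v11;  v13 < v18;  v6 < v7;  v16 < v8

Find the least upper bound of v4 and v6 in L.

v6

Common upper bounds of {v4, v6}: v11, v12, v15, v17, v6, v7.
The least among these is v6.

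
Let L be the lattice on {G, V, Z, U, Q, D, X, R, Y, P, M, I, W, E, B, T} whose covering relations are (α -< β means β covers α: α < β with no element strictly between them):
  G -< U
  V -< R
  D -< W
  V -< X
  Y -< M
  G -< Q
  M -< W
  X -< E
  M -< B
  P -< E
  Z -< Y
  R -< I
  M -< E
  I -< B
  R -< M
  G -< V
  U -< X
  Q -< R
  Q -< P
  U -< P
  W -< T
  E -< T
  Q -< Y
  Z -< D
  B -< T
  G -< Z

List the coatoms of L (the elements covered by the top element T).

The coatoms are exactly the elements covered by T: B, E, W.

B, E, W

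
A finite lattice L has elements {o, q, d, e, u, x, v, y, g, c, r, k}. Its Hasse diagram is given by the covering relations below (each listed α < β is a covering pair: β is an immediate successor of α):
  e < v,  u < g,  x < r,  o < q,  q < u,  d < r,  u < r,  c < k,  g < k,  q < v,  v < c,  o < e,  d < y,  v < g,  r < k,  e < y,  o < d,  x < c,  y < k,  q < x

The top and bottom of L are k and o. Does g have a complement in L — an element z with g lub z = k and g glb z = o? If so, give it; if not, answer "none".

Need z with g ∨ z = k and g ∧ z = o.
Checking each element gives: d.

d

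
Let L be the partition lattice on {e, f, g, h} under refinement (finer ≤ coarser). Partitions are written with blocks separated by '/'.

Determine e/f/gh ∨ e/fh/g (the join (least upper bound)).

Common upper bounds of {e/f/gh, e/fh/g}: e/fgh, efgh.
The least among these is e/fgh.

e/fgh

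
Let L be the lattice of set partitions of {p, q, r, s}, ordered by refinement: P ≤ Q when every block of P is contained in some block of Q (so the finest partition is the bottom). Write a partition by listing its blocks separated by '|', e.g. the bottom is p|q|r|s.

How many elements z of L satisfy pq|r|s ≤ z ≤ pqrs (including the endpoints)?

5

The interval [pq|r|s, pqrs] = {pqrs, pqr|s, pqs|r, pq|rs, pq|r|s}, which has 5 elements.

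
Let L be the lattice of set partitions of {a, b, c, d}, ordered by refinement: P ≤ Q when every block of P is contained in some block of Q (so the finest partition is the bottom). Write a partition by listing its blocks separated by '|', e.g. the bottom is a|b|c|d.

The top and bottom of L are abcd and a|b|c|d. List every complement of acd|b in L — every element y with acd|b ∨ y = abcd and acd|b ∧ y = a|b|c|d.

Need y with acd|b ∨ y = abcd and acd|b ∧ y = a|b|c|d.
Checking each element gives: ab|c|d, a|bc|d, a|bd|c.

ab|c|d, a|bc|d, a|bd|c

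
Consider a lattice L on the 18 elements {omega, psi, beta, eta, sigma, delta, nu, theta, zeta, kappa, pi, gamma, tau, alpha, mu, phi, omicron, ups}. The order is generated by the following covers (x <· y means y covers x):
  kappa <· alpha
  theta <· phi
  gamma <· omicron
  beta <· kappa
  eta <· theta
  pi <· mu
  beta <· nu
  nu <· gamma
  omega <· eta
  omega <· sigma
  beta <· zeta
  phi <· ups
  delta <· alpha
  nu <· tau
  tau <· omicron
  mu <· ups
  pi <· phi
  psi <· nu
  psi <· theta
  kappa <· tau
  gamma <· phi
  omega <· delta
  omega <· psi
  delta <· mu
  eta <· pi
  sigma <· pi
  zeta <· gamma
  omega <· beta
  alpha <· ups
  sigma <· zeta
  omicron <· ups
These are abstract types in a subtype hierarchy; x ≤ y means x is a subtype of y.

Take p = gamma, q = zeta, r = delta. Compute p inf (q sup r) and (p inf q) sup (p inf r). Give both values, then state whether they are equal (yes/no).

gamma; zeta; no

q sup r = ups, so p inf (q sup r) = gamma inf ups = gamma.
p inf q = zeta and p inf r = omega, so (p inf q) sup (p inf r) = zeta sup omega = zeta.
Equal: no.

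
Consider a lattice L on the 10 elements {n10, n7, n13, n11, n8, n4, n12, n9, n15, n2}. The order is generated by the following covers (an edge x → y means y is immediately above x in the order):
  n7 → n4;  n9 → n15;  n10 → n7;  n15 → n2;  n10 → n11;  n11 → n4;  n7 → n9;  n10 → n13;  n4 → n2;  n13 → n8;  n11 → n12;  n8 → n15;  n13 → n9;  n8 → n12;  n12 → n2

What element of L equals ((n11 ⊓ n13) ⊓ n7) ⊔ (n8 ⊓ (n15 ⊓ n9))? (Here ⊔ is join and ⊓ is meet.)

n13

n11 ∧ n13 = n10
n10 ∧ n7 = n10
n15 ∧ n9 = n9
n8 ∧ n9 = n13
n10 ∨ n13 = n13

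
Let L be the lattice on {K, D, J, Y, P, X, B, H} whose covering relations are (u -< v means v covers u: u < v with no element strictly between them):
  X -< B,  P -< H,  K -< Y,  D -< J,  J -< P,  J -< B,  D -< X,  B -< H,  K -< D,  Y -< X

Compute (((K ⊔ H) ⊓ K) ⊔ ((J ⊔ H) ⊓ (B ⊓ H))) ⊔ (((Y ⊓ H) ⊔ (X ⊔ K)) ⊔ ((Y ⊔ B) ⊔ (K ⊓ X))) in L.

B

K ∨ H = H
H ∧ K = K
J ∨ H = H
B ∧ H = B
H ∧ B = B
K ∨ B = B
Y ∧ H = Y
X ∨ K = X
Y ∨ X = X
Y ∨ B = B
K ∧ X = K
B ∨ K = B
X ∨ B = B
B ∨ B = B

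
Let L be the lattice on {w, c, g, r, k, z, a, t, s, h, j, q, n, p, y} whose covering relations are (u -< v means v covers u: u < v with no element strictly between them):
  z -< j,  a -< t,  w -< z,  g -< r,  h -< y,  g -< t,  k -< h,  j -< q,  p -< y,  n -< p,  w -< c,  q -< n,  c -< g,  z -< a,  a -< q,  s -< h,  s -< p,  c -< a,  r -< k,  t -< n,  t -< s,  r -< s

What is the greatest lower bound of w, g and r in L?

w

Common lower bounds of {w, g, r}: w.
The greatest among these is w.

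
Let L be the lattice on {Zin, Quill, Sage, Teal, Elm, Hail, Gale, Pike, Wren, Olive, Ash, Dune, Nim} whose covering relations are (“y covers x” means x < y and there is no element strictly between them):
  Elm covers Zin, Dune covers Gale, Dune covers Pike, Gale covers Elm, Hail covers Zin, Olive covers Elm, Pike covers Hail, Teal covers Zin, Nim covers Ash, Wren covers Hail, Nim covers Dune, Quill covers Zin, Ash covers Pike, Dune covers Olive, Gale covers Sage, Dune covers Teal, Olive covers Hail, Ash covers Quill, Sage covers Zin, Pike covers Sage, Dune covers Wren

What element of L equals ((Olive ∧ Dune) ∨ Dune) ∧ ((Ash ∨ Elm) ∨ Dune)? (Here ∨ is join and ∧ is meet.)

Olive ∧ Dune = Olive
Olive ∨ Dune = Dune
Ash ∨ Elm = Nim
Nim ∨ Dune = Nim
Dune ∧ Nim = Dune

Dune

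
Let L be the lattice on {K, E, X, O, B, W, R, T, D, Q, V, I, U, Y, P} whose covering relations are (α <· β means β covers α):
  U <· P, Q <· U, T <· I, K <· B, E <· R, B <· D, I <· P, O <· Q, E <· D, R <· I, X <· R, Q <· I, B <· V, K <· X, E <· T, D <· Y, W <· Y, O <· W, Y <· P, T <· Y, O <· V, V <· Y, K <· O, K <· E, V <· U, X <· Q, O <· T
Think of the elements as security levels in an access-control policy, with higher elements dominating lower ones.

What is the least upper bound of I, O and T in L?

Common upper bounds of {I, O, T}: I, P.
The least among these is I.

I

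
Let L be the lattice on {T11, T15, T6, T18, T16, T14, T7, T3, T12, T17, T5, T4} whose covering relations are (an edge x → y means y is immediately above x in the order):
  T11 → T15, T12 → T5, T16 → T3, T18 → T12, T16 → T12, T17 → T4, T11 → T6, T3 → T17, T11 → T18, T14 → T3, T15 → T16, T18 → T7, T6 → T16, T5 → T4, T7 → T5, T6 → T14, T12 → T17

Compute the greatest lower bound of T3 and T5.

T16

Common lower bounds of {T3, T5}: T11, T15, T16, T6.
The greatest among these is T16.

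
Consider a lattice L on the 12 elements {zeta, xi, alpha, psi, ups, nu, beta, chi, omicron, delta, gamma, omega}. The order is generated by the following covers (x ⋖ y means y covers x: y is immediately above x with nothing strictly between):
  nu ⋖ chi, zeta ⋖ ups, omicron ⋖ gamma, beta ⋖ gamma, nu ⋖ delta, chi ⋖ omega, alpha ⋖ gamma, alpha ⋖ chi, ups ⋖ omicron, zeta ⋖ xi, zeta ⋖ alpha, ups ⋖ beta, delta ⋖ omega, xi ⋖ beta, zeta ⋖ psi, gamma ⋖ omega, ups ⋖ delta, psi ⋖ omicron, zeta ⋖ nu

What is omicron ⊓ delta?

ups

Common lower bounds of {omicron, delta}: ups, zeta.
The greatest among these is ups.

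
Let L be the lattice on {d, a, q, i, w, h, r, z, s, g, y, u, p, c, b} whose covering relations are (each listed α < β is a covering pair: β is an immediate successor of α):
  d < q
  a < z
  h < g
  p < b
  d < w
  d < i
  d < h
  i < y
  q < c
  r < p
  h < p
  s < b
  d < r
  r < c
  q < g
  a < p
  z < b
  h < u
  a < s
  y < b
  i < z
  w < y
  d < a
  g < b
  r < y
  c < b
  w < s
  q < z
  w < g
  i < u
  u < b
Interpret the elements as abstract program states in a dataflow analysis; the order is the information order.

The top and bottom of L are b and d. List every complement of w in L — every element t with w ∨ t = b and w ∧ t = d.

Need t with w ∨ t = b and w ∧ t = d.
Checking each element gives: c, p, u, z.

c, p, u, z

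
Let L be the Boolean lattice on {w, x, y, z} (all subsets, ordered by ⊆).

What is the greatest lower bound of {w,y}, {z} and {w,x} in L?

Under ⊆, meet is intersection: {w,y} ∩ {z} ∩ {w,x} = {}.

{}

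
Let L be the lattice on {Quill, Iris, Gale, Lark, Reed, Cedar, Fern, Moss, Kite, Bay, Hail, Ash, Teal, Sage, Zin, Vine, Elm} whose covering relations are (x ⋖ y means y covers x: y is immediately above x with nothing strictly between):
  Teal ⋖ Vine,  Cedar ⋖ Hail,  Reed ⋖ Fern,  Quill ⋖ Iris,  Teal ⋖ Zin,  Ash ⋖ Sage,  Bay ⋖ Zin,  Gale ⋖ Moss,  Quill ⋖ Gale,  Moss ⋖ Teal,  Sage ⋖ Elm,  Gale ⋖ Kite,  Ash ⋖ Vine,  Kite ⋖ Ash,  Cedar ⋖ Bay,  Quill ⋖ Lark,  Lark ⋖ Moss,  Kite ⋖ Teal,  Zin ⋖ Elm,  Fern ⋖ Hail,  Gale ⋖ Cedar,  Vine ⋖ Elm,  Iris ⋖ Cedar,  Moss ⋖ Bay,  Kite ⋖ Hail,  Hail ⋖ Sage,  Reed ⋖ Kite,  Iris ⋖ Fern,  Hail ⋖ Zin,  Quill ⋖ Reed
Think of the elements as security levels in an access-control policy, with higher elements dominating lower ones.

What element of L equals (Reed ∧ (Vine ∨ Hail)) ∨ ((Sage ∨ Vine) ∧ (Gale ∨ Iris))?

Hail

Vine ∨ Hail = Elm
Reed ∧ Elm = Reed
Sage ∨ Vine = Elm
Gale ∨ Iris = Cedar
Elm ∧ Cedar = Cedar
Reed ∨ Cedar = Hail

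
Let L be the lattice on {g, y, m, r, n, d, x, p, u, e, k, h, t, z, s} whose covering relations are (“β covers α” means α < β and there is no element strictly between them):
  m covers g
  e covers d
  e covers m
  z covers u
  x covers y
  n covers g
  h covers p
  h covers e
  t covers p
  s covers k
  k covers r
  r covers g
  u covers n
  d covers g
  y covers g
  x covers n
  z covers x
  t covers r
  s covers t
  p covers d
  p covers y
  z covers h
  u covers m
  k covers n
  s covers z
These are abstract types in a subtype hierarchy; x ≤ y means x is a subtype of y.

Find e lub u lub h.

Common upper bounds of {e, u, h}: s, z.
The least among these is z.

z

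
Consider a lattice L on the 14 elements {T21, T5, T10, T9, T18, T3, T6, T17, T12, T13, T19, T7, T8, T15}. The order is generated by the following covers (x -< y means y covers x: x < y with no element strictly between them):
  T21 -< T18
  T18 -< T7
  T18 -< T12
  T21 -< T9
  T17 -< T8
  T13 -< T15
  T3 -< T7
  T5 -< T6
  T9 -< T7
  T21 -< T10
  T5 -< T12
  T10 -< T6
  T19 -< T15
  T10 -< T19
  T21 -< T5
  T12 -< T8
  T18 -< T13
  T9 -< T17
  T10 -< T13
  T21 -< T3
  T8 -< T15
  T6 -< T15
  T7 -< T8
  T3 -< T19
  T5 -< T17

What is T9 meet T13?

T21

Common lower bounds of {T9, T13}: T21.
The greatest among these is T21.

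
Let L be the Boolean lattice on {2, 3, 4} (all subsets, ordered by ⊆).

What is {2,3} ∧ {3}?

Common lower bounds of {{2,3}, {3}}: {3}, ∅.
The greatest among these is {3}.

{3}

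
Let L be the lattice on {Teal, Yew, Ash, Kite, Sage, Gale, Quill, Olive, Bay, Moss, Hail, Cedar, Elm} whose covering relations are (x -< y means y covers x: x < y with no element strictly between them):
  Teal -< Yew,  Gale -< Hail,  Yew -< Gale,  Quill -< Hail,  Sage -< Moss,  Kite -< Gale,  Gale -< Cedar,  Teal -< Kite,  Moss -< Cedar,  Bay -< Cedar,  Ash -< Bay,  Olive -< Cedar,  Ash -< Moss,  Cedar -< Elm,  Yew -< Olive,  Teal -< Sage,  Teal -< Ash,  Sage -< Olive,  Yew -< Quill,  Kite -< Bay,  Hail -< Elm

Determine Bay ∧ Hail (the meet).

Kite

Common lower bounds of {Bay, Hail}: Kite, Teal.
The greatest among these is Kite.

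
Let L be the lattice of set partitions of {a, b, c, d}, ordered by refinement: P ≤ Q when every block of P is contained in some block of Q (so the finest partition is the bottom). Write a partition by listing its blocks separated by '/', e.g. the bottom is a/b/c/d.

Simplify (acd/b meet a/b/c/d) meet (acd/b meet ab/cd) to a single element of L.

a/b/c/d

acd/b ∧ a/b/c/d = a/b/c/d
acd/b ∧ ab/cd = a/b/cd
a/b/c/d ∧ a/b/cd = a/b/c/d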